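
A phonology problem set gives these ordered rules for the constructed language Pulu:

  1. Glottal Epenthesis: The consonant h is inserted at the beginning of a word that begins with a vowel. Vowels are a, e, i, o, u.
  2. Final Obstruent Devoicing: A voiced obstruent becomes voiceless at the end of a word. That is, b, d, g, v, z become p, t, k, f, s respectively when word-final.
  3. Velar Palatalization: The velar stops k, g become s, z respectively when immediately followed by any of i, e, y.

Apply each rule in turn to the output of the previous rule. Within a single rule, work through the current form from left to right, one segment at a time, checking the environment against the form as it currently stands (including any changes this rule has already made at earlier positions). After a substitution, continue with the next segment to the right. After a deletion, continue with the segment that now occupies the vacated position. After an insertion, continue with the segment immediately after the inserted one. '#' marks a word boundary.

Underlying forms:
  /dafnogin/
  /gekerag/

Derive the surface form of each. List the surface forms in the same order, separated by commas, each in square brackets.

/dafnogin/:
  1 Glottal Epenthesis: no change — [dafnogin]
  2 Final Obstruent Devoicing: no change — [dafnogin]
  3 Velar Palatalization: [dafnogin] → [dafnozin]
/gekerag/:
  1 Glottal Epenthesis: no change — [gekerag]
  2 Final Obstruent Devoicing: [gekerag] → [gekerak]
  3 Velar Palatalization: [gekerak] → [zeserak]

[dafnozin], [zeserak]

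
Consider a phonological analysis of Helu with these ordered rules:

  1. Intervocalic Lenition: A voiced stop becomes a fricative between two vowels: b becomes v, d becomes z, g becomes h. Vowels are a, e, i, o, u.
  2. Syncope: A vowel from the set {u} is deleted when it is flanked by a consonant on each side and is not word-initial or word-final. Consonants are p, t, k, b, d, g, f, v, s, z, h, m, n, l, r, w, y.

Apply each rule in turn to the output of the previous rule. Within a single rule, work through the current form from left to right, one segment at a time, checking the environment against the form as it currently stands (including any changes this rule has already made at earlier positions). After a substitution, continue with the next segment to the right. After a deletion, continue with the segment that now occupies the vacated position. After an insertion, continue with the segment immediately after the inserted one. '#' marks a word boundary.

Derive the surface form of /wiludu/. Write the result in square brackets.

[wilzu]

1 Intervocalic Lenition: [wiludu] → [wiluzu]
2 Syncope: [wiluzu] → [wilzu]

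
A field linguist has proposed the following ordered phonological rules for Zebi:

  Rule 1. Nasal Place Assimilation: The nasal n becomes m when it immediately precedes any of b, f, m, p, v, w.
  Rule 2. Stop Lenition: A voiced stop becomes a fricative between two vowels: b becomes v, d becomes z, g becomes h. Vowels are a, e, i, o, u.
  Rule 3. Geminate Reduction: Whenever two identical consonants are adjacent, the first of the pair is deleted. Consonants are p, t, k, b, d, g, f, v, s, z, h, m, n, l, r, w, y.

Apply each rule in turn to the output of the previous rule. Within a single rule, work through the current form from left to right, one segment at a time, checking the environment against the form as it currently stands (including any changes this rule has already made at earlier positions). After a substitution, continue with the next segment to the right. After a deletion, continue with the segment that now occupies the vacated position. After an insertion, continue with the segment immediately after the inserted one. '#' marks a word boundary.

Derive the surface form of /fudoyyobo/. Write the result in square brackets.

Rule 1 Nasal Place Assimilation: no change — [fudoyyobo]
Rule 2 Stop Lenition: [fudoyyobo] → [fuzoyyovo]
Rule 3 Geminate Reduction: [fuzoyyovo] → [fuzoyovo]

[fuzoyovo]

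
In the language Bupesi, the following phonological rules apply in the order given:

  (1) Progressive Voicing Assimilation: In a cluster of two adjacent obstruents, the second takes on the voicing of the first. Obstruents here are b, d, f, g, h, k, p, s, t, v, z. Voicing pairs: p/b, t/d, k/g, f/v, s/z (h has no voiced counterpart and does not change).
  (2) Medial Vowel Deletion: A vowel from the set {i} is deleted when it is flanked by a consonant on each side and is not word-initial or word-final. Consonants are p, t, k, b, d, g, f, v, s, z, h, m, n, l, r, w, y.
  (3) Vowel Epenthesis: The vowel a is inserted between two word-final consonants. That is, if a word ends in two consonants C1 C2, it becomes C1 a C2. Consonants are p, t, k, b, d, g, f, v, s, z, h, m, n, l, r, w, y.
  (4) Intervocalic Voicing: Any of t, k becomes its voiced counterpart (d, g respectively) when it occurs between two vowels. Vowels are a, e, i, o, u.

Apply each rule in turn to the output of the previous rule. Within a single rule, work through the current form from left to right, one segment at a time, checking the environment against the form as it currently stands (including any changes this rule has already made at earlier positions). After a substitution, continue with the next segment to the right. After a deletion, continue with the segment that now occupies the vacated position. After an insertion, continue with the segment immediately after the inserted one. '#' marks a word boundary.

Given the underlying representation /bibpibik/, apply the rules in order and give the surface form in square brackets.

[bbbbak]

(1) Progressive Voicing Assimilation: [bibpibik] → [bibbibik]
(2) Medial Vowel Deletion: [bibbibik] → [bbbbk]
(3) Vowel Epenthesis: [bbbbk] → [bbbbak]
(4) Intervocalic Voicing: no change — [bbbbak]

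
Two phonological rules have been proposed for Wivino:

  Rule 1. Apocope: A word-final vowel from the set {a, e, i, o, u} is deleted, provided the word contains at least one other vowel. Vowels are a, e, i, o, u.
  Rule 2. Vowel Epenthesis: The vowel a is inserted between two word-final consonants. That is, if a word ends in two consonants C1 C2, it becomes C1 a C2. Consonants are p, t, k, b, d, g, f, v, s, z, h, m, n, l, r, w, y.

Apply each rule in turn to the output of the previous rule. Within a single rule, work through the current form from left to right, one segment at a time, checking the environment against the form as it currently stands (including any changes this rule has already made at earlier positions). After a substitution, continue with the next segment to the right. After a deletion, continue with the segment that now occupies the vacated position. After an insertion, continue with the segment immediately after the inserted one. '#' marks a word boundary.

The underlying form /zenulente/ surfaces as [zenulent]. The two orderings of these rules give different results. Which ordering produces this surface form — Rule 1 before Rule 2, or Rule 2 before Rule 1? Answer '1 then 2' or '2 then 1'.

2 then 1

Order 1 then 2:
  1 Apocope: [zenulente] → [zenulent]
  2 Vowel Epenthesis: [zenulent] → [zenulenat]
  result: [zenulenat]
Order 2 then 1:
  2 Vowel Epenthesis: no change — [zenulente]
  1 Apocope: [zenulente] → [zenulent]
  result: [zenulent]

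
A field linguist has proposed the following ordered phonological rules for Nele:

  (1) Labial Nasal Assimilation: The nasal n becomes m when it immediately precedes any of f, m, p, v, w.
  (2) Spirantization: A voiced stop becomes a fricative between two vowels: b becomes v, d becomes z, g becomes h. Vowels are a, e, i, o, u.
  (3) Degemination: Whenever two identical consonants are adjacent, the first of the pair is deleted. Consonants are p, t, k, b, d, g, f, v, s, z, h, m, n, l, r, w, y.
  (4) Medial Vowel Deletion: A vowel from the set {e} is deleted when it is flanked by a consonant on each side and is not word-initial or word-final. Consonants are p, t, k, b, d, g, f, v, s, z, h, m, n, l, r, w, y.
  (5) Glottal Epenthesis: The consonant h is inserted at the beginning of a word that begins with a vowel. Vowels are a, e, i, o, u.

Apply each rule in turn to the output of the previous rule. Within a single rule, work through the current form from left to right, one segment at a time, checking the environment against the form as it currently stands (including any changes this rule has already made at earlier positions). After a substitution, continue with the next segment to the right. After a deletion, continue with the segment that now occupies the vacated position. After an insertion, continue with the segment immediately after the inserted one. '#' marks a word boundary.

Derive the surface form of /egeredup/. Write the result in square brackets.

[hehrzup]

(1) Labial Nasal Assimilation: no change — [egeredup]
(2) Spirantization: [egeredup] → [eherezup]
(3) Degemination: no change — [eherezup]
(4) Medial Vowel Deletion: [eherezup] → [ehrzup]
(5) Glottal Epenthesis: [ehrzup] → [hehrzup]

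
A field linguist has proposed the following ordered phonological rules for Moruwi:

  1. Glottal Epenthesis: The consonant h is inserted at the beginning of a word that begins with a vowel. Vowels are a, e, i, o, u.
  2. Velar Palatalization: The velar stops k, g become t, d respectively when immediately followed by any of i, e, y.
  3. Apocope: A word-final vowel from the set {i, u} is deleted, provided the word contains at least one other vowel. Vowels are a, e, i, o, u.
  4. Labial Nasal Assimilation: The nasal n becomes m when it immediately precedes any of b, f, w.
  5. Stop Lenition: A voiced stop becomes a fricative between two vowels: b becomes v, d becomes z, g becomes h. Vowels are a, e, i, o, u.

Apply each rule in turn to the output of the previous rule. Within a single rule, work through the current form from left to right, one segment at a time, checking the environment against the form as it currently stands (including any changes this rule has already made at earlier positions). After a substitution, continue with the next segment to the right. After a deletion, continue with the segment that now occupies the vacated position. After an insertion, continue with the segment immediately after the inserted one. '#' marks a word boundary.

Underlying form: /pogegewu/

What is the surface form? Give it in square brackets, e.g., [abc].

[pozezew]

1 Glottal Epenthesis: no change — [pogegewu]
2 Velar Palatalization: [pogegewu] → [podedewu]
3 Apocope: [podedewu] → [podedew]
4 Labial Nasal Assimilation: no change — [podedew]
5 Stop Lenition: [podedew] → [pozezew]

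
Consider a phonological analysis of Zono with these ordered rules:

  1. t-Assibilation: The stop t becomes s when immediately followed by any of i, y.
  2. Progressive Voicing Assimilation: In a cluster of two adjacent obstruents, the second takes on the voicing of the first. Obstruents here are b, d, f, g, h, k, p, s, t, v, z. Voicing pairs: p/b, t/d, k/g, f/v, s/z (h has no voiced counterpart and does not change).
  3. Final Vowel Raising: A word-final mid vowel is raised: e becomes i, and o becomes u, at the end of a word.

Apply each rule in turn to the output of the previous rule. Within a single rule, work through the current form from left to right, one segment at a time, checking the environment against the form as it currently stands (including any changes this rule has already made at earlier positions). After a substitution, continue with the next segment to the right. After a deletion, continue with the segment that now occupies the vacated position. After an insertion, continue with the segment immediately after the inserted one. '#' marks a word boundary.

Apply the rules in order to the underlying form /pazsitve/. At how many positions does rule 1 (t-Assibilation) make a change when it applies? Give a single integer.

0

1 t-Assibilation: no change — [pazsitve]
2 Progressive Voicing Assimilation: [pazsitve] → [pazzitfe]
3 Final Vowel Raising: [pazzitfe] → [pazzitfi]
Rule 1 changed 0 position(s).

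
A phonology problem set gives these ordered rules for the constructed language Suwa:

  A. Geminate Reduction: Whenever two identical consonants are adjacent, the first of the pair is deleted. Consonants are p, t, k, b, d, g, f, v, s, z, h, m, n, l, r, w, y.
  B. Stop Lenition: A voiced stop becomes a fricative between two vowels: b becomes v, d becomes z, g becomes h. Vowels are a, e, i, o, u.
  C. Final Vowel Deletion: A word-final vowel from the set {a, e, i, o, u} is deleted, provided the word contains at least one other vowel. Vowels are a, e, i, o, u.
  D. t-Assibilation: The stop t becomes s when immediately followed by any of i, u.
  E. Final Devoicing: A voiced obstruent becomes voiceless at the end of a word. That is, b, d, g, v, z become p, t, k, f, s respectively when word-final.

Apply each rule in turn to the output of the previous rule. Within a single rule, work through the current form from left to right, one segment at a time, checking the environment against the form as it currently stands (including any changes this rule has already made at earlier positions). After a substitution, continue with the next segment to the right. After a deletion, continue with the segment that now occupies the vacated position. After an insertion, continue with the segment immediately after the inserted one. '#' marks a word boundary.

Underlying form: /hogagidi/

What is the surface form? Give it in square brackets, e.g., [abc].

[hohahis]

A Geminate Reduction: no change — [hogagidi]
B Stop Lenition: [hogagidi] → [hohahizi]
C Final Vowel Deletion: [hohahizi] → [hohahiz]
D t-Assibilation: no change — [hohahiz]
E Final Devoicing: [hohahiz] → [hohahis]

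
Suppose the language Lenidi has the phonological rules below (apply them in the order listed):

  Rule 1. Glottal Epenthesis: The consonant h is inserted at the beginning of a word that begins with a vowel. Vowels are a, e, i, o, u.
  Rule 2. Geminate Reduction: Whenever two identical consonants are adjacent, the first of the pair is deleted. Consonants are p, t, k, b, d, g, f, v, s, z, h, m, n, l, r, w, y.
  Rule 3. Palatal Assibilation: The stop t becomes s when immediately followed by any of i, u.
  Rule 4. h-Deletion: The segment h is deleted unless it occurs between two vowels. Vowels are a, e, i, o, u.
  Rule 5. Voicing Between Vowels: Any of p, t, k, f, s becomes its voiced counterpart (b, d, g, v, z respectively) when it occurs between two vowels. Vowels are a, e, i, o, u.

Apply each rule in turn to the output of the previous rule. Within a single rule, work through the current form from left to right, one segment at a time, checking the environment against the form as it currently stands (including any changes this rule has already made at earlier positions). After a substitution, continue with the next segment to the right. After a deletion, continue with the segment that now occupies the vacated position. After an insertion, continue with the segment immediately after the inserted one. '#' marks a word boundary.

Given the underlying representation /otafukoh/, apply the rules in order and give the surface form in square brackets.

[odavugo]

Rule 1 Glottal Epenthesis: [otafukoh] → [hotafukoh]
Rule 2 Geminate Reduction: no change — [hotafukoh]
Rule 3 Palatal Assibilation: no change — [hotafukoh]
Rule 4 h-Deletion: [hotafukoh] → [otafuko]
Rule 5 Voicing Between Vowels: [otafuko] → [odavugo]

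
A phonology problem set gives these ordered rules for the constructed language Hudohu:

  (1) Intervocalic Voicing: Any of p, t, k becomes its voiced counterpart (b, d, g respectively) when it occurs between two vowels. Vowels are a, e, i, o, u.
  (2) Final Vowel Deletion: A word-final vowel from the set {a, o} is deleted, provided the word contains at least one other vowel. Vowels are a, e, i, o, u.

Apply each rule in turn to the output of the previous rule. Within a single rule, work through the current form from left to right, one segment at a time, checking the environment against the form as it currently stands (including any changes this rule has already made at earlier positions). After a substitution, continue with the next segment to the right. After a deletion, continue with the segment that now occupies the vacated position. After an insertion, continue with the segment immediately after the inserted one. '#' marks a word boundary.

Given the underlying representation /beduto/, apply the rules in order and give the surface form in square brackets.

(1) Intervocalic Voicing: [beduto] → [bedudo]
(2) Final Vowel Deletion: [bedudo] → [bedud]

[bedud]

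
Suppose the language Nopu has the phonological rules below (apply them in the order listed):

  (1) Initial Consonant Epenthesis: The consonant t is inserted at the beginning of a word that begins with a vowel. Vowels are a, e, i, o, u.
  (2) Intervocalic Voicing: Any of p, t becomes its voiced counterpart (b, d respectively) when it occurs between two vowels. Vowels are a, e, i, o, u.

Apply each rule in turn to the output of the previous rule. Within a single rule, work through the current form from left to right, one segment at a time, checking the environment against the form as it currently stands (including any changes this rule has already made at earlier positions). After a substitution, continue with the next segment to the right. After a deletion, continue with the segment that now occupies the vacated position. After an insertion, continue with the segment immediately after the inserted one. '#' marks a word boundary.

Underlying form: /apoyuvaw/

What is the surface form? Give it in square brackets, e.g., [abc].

(1) Initial Consonant Epenthesis: [apoyuvaw] → [tapoyuvaw]
(2) Intervocalic Voicing: [tapoyuvaw] → [taboyuvaw]

[taboyuvaw]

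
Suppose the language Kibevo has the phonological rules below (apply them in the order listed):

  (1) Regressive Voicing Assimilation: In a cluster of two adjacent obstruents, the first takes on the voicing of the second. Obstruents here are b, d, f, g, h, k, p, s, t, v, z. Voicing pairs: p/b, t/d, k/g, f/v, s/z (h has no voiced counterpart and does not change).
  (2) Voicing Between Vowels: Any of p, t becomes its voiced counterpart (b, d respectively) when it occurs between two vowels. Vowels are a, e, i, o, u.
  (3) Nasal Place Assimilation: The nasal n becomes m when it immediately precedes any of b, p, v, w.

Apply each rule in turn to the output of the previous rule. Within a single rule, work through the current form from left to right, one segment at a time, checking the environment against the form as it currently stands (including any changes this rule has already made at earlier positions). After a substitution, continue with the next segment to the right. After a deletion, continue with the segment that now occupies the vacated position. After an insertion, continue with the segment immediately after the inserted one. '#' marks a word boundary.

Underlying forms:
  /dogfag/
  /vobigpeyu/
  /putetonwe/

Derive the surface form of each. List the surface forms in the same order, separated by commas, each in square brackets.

[dokfag], [vobikpeyu], [pudedomwe]

/dogfag/:
  (1) Regressive Voicing Assimilation: [dogfag] → [dokfag]
  (2) Voicing Between Vowels: no change — [dokfag]
  (3) Nasal Place Assimilation: no change — [dokfag]
/vobigpeyu/:
  (1) Regressive Voicing Assimilation: [vobigpeyu] → [vobikpeyu]
  (2) Voicing Between Vowels: no change — [vobikpeyu]
  (3) Nasal Place Assimilation: no change — [vobikpeyu]
/putetonwe/:
  (1) Regressive Voicing Assimilation: no change — [putetonwe]
  (2) Voicing Between Vowels: [putetonwe] → [pudedonwe]
  (3) Nasal Place Assimilation: [pudedonwe] → [pudedomwe]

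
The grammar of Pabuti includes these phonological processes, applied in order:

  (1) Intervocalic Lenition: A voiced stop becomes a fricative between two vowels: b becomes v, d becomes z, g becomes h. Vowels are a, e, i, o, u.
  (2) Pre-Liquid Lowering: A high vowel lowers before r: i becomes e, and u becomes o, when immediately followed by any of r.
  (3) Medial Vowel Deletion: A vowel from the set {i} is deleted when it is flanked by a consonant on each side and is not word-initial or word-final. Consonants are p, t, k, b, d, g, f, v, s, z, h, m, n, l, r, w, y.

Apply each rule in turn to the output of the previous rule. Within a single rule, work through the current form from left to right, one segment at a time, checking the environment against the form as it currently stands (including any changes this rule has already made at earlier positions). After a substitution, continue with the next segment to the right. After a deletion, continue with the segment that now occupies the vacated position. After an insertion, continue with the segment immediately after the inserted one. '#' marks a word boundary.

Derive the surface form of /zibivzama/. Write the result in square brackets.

[zvvzama]

(1) Intervocalic Lenition: [zibivzama] → [zivivzama]
(2) Pre-Liquid Lowering: no change — [zivivzama]
(3) Medial Vowel Deletion: [zivivzama] → [zvvzama]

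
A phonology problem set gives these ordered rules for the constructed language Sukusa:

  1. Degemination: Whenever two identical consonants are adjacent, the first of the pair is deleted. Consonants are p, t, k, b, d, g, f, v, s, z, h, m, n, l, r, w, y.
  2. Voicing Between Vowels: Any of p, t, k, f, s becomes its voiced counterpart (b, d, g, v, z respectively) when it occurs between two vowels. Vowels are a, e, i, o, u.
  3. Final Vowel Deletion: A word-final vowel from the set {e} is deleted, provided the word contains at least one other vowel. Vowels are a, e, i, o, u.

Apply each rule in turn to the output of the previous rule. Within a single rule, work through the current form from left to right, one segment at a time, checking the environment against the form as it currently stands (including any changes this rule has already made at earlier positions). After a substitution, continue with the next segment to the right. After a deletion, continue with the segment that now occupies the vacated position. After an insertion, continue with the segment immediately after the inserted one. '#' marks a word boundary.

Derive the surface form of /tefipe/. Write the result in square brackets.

1 Degemination: no change — [tefipe]
2 Voicing Between Vowels: [tefipe] → [tevibe]
3 Final Vowel Deletion: [tevibe] → [tevib]

[tevib]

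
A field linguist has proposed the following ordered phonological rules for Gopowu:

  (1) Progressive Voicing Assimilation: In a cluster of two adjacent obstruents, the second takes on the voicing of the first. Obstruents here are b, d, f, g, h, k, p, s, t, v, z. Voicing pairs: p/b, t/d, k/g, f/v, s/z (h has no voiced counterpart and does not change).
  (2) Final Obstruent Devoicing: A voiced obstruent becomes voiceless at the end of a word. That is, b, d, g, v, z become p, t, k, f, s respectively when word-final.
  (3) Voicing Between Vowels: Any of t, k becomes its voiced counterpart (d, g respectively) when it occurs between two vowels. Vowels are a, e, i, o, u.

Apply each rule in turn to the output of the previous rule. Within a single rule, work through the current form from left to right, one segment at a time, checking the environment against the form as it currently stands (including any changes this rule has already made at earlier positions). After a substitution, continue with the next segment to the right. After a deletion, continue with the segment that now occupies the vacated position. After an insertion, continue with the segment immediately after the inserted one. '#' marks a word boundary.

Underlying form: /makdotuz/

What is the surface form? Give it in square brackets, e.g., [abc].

[maktodus]

(1) Progressive Voicing Assimilation: [makdotuz] → [maktotuz]
(2) Final Obstruent Devoicing: [maktotuz] → [maktotus]
(3) Voicing Between Vowels: [maktotus] → [maktodus]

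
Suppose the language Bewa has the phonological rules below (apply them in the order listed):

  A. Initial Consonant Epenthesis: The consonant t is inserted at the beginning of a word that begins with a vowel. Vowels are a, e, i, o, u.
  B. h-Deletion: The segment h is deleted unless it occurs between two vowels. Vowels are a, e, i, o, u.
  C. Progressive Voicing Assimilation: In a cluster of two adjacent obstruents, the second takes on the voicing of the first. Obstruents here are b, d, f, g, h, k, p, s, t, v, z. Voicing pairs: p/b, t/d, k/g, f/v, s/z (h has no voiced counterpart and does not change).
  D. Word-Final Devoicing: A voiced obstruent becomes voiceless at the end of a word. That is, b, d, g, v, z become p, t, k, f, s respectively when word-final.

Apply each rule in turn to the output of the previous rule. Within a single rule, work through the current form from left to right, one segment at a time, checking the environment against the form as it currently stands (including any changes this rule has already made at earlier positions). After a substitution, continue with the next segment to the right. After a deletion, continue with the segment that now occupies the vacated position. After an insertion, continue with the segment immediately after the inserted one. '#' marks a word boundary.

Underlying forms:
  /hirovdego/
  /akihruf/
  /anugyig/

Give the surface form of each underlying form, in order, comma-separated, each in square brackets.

[irovdego], [takiruf], [tanugyik]

/hirovdego/:
  A Initial Consonant Epenthesis: no change — [hirovdego]
  B h-Deletion: [hirovdego] → [irovdego]
  C Progressive Voicing Assimilation: no change — [irovdego]
  D Word-Final Devoicing: no change — [irovdego]
/akihruf/:
  A Initial Consonant Epenthesis: [akihruf] → [takihruf]
  B h-Deletion: [takihruf] → [takiruf]
  C Progressive Voicing Assimilation: no change — [takiruf]
  D Word-Final Devoicing: no change — [takiruf]
/anugyig/:
  A Initial Consonant Epenthesis: [anugyig] → [tanugyig]
  B h-Deletion: no change — [tanugyig]
  C Progressive Voicing Assimilation: no change — [tanugyig]
  D Word-Final Devoicing: [tanugyig] → [tanugyik]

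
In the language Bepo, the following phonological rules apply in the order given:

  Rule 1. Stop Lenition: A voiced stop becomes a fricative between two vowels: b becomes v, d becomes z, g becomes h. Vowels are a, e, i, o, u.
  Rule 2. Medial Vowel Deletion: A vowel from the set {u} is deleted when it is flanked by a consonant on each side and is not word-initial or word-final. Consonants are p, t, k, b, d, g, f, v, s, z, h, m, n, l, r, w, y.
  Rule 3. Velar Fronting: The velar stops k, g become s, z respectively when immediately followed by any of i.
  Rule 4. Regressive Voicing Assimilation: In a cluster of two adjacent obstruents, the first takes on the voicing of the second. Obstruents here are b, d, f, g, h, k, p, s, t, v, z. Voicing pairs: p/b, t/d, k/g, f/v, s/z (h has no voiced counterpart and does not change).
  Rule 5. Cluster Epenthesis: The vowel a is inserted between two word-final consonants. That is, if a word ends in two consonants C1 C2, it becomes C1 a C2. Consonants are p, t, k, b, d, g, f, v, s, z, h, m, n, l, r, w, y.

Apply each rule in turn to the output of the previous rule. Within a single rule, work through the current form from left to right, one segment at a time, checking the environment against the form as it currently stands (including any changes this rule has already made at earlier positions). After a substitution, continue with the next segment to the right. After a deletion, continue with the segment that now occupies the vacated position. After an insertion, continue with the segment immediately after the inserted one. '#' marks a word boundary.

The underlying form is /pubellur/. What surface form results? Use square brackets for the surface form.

Rule 1 Stop Lenition: [pubellur] → [puvellur]
Rule 2 Medial Vowel Deletion: [puvellur] → [pvellr]
Rule 3 Velar Fronting: no change — [pvellr]
Rule 4 Regressive Voicing Assimilation: [pvellr] → [bvellr]
Rule 5 Cluster Epenthesis: [bvellr] → [bvellar]

[bvellar]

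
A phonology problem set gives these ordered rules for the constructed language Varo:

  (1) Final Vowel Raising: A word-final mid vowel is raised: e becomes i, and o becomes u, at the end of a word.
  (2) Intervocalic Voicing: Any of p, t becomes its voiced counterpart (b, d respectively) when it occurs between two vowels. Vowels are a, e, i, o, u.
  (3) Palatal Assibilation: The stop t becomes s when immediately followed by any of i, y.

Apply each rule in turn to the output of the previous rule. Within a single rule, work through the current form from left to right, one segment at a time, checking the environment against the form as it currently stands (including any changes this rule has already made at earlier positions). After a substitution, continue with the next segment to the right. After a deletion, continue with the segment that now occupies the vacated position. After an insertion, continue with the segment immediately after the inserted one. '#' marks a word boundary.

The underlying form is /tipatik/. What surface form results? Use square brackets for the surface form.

(1) Final Vowel Raising: no change — [tipatik]
(2) Intervocalic Voicing: [tipatik] → [tibadik]
(3) Palatal Assibilation: [tibadik] → [sibadik]

[sibadik]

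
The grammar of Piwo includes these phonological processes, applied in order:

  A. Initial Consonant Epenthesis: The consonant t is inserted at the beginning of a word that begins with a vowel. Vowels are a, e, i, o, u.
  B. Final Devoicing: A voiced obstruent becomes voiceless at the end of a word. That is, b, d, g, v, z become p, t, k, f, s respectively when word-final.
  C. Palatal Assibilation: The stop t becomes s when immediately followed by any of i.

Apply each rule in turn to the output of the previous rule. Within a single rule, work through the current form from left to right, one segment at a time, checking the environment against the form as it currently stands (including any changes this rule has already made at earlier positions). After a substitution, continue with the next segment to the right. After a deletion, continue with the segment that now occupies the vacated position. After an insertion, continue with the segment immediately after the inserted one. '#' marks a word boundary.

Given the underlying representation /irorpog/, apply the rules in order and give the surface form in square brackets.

[sirorpok]

A Initial Consonant Epenthesis: [irorpog] → [tirorpog]
B Final Devoicing: [tirorpog] → [tirorpok]
C Palatal Assibilation: [tirorpok] → [sirorpok]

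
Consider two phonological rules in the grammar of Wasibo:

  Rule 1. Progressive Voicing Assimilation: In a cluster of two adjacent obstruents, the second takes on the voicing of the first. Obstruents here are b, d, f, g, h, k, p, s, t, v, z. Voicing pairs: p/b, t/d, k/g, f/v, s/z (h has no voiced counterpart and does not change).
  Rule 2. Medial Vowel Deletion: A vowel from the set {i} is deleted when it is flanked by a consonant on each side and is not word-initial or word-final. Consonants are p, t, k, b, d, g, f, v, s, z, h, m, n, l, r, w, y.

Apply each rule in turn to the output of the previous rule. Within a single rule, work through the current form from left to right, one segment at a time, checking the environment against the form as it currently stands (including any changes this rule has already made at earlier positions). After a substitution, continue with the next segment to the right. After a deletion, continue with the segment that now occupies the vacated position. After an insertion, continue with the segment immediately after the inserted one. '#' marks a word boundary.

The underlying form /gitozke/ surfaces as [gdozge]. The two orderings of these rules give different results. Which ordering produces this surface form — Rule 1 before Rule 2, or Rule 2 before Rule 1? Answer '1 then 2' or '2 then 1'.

Order 1 then 2:
  1 Progressive Voicing Assimilation: [gitozke] → [gitozge]
  2 Medial Vowel Deletion: [gitozge] → [gtozge]
  result: [gtozge]
Order 2 then 1:
  2 Medial Vowel Deletion: [gitozke] → [gtozke]
  1 Progressive Voicing Assimilation: [gtozke] → [gdozge]
  result: [gdozge]

2 then 1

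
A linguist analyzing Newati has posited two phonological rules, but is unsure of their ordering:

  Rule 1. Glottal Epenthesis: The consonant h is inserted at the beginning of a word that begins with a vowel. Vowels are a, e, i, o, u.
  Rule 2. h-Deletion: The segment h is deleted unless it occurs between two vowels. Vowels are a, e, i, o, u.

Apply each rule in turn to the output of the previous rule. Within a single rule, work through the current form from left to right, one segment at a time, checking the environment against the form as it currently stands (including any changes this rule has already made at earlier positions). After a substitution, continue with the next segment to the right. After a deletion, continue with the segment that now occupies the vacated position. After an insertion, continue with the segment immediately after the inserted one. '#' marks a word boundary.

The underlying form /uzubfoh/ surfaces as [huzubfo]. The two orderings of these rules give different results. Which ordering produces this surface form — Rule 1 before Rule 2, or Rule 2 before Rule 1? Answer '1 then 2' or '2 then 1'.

Order 1 then 2:
  1 Glottal Epenthesis: [uzubfoh] → [huzubfoh]
  2 h-Deletion: [huzubfoh] → [uzubfo]
  result: [uzubfo]
Order 2 then 1:
  2 h-Deletion: [uzubfoh] → [uzubfo]
  1 Glottal Epenthesis: [uzubfo] → [huzubfo]
  result: [huzubfo]

2 then 1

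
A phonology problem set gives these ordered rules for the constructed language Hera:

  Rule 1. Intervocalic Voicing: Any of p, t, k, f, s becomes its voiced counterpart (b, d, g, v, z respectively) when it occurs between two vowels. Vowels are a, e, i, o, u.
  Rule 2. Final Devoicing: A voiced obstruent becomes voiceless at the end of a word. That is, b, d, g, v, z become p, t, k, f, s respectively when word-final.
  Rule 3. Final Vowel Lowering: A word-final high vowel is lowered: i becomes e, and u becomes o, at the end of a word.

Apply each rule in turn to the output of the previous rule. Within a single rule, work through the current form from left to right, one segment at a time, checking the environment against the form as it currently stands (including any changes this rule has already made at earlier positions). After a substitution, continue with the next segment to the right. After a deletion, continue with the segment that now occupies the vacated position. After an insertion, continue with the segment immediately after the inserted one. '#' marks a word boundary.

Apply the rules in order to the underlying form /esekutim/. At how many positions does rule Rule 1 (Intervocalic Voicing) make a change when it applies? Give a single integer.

Rule 1 Intervocalic Voicing: [esekutim] → [ezegudim]
Rule 2 Final Devoicing: no change — [ezegudim]
Rule 3 Final Vowel Lowering: no change — [ezegudim]
Rule Rule 1 changed 3 position(s).

3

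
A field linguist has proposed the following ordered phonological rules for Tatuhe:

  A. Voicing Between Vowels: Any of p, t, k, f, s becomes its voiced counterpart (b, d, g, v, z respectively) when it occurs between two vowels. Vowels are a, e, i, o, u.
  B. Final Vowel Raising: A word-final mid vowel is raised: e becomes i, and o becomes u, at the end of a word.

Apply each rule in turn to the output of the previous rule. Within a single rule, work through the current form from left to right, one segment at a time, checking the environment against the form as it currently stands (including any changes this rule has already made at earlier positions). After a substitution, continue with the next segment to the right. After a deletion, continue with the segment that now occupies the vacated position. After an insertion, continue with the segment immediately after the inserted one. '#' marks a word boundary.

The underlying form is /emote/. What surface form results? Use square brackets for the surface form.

A Voicing Between Vowels: [emote] → [emode]
B Final Vowel Raising: [emode] → [emodi]

[emodi]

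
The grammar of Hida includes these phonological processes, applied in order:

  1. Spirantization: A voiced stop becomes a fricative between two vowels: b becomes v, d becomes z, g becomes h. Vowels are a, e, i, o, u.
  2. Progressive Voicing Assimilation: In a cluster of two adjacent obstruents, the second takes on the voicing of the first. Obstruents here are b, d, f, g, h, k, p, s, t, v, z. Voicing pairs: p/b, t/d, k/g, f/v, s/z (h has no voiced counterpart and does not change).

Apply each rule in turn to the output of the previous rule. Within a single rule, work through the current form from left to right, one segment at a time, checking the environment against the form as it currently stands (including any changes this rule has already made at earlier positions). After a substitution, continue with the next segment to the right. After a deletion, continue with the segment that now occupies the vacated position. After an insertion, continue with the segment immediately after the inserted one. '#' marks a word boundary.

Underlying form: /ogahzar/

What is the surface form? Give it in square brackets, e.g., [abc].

1 Spirantization: [ogahzar] → [ohahzar]
2 Progressive Voicing Assimilation: [ohahzar] → [ohahsar]

[ohahsar]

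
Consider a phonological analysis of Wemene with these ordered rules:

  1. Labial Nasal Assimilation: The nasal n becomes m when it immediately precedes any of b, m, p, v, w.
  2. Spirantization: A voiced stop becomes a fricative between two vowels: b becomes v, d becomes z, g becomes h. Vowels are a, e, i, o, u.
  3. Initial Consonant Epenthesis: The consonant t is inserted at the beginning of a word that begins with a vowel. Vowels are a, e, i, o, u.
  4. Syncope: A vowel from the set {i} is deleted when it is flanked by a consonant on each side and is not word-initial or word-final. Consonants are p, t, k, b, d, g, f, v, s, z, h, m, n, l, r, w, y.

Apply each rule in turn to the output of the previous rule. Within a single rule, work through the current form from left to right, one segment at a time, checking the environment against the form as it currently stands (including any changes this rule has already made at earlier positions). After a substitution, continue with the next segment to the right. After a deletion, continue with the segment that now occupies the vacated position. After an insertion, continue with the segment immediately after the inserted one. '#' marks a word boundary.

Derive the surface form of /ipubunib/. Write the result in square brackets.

[tpuvunb]

1 Labial Nasal Assimilation: no change — [ipubunib]
2 Spirantization: [ipubunib] → [ipuvunib]
3 Initial Consonant Epenthesis: [ipuvunib] → [tipuvunib]
4 Syncope: [tipuvunib] → [tpuvunb]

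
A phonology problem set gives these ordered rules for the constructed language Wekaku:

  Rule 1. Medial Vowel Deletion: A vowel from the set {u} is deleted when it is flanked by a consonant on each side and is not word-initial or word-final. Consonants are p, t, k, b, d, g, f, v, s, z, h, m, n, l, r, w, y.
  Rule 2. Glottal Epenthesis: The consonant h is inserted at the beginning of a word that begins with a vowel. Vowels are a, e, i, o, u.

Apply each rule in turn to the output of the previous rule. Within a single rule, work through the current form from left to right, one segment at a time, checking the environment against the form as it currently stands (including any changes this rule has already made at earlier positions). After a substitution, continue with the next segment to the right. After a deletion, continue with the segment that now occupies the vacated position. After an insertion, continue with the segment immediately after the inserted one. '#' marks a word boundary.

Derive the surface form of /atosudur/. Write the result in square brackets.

[hatosdr]

Rule 1 Medial Vowel Deletion: [atosudur] → [atosdr]
Rule 2 Glottal Epenthesis: [atosdr] → [hatosdr]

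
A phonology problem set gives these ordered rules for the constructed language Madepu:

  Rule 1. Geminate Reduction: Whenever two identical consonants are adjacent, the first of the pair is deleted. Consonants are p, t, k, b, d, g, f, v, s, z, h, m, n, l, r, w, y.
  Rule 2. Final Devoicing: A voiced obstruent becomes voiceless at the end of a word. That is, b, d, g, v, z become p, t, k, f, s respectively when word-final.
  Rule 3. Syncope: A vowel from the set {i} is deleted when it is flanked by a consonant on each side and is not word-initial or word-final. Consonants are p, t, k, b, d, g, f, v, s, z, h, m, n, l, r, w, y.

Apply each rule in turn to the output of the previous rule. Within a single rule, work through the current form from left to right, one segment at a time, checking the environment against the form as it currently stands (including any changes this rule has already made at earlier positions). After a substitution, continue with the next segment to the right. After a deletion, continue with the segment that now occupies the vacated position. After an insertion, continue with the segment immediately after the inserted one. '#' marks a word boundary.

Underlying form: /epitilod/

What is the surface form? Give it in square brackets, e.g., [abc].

[eptlot]

Rule 1 Geminate Reduction: no change — [epitilod]
Rule 2 Final Devoicing: [epitilod] → [epitilot]
Rule 3 Syncope: [epitilot] → [eptlot]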